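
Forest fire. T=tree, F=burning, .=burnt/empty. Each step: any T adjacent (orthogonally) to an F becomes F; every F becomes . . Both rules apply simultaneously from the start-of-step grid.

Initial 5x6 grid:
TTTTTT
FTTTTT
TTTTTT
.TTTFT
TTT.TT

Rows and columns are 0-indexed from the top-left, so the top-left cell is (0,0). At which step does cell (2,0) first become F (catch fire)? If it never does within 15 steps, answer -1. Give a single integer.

Step 1: cell (2,0)='F' (+7 fires, +2 burnt)
  -> target ignites at step 1
Step 2: cell (2,0)='.' (+8 fires, +7 burnt)
Step 3: cell (2,0)='.' (+7 fires, +8 burnt)
Step 4: cell (2,0)='.' (+3 fires, +7 burnt)
Step 5: cell (2,0)='.' (+1 fires, +3 burnt)
Step 6: cell (2,0)='.' (+0 fires, +1 burnt)
  fire out at step 6

1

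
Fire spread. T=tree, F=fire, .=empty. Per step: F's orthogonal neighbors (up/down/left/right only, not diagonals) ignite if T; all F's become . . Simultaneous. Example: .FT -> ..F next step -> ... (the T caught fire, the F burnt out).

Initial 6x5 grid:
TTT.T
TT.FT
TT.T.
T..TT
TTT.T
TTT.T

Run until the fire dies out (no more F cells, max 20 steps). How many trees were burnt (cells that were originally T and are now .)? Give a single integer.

Answer: 7

Derivation:
Step 1: +2 fires, +1 burnt (F count now 2)
Step 2: +2 fires, +2 burnt (F count now 2)
Step 3: +1 fires, +2 burnt (F count now 1)
Step 4: +1 fires, +1 burnt (F count now 1)
Step 5: +1 fires, +1 burnt (F count now 1)
Step 6: +0 fires, +1 burnt (F count now 0)
Fire out after step 6
Initially T: 21, now '.': 16
Total burnt (originally-T cells now '.'): 7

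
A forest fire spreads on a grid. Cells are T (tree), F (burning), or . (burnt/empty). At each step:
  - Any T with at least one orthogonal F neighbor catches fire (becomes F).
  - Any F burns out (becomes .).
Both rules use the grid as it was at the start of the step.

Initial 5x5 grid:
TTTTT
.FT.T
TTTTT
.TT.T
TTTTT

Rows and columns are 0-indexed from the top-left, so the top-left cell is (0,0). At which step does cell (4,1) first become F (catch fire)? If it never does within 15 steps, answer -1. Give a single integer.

Step 1: cell (4,1)='T' (+3 fires, +1 burnt)
Step 2: cell (4,1)='T' (+5 fires, +3 burnt)
Step 3: cell (4,1)='F' (+4 fires, +5 burnt)
  -> target ignites at step 3
Step 4: cell (4,1)='.' (+4 fires, +4 burnt)
Step 5: cell (4,1)='.' (+3 fires, +4 burnt)
Step 6: cell (4,1)='.' (+1 fires, +3 burnt)
Step 7: cell (4,1)='.' (+0 fires, +1 burnt)
  fire out at step 7

3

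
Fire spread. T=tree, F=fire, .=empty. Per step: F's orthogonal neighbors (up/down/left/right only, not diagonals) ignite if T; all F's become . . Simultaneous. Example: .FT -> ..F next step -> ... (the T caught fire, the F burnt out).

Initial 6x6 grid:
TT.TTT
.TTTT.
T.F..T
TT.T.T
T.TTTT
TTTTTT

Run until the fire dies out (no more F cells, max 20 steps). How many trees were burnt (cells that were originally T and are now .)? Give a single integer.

Answer: 9

Derivation:
Step 1: +1 fires, +1 burnt (F count now 1)
Step 2: +2 fires, +1 burnt (F count now 2)
Step 3: +3 fires, +2 burnt (F count now 3)
Step 4: +2 fires, +3 burnt (F count now 2)
Step 5: +1 fires, +2 burnt (F count now 1)
Step 6: +0 fires, +1 burnt (F count now 0)
Fire out after step 6
Initially T: 26, now '.': 19
Total burnt (originally-T cells now '.'): 9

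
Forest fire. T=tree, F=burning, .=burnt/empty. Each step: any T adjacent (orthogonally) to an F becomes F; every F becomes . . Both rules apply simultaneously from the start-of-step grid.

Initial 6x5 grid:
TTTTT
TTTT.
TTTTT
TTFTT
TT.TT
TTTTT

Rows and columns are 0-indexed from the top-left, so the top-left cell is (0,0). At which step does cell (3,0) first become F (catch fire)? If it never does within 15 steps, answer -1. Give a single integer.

Step 1: cell (3,0)='T' (+3 fires, +1 burnt)
Step 2: cell (3,0)='F' (+7 fires, +3 burnt)
  -> target ignites at step 2
Step 3: cell (3,0)='.' (+9 fires, +7 burnt)
Step 4: cell (3,0)='.' (+6 fires, +9 burnt)
Step 5: cell (3,0)='.' (+2 fires, +6 burnt)
Step 6: cell (3,0)='.' (+0 fires, +2 burnt)
  fire out at step 6

2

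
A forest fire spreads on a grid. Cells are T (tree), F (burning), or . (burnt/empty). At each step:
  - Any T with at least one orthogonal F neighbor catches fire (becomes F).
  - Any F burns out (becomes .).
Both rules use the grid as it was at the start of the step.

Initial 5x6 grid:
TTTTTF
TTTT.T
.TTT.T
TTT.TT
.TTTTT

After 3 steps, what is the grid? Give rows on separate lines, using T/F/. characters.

Step 1: 2 trees catch fire, 1 burn out
  TTTTF.
  TTTT.F
  .TTT.T
  TTT.TT
  .TTTTT
Step 2: 2 trees catch fire, 2 burn out
  TTTF..
  TTTT..
  .TTT.F
  TTT.TT
  .TTTTT
Step 3: 3 trees catch fire, 2 burn out
  TTF...
  TTTF..
  .TTT..
  TTT.TF
  .TTTTT

TTF...
TTTF..
.TTT..
TTT.TF
.TTTTT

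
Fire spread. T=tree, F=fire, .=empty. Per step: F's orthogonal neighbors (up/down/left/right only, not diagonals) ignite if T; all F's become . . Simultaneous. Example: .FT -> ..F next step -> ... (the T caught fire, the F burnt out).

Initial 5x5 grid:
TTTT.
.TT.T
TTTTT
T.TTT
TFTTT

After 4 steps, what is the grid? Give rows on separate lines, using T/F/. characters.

Step 1: 2 trees catch fire, 1 burn out
  TTTT.
  .TT.T
  TTTTT
  T.TTT
  F.FTT
Step 2: 3 trees catch fire, 2 burn out
  TTTT.
  .TT.T
  TTTTT
  F.FTT
  ...FT
Step 3: 4 trees catch fire, 3 burn out
  TTTT.
  .TT.T
  FTFTT
  ...FT
  ....F
Step 4: 4 trees catch fire, 4 burn out
  TTTT.
  .TF.T
  .F.FT
  ....F
  .....

TTTT.
.TF.T
.F.FT
....F
.....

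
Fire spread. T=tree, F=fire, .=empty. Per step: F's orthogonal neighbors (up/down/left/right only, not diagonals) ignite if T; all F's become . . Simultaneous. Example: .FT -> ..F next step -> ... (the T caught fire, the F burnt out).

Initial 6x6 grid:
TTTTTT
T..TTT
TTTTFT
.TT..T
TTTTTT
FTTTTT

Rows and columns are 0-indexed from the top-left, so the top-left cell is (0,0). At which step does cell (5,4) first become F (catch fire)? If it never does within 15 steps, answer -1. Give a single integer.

Step 1: cell (5,4)='T' (+5 fires, +2 burnt)
Step 2: cell (5,4)='T' (+7 fires, +5 burnt)
Step 3: cell (5,4)='T' (+8 fires, +7 burnt)
Step 4: cell (5,4)='F' (+6 fires, +8 burnt)
  -> target ignites at step 4
Step 5: cell (5,4)='.' (+2 fires, +6 burnt)
Step 6: cell (5,4)='.' (+1 fires, +2 burnt)
Step 7: cell (5,4)='.' (+0 fires, +1 burnt)
  fire out at step 7

4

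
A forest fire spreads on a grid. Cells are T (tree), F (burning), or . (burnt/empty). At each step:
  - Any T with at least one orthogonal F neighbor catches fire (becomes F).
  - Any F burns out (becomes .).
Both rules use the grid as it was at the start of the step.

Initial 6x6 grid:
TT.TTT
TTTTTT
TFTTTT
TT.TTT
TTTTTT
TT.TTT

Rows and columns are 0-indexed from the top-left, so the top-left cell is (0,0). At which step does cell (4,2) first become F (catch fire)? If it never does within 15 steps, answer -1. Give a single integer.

Step 1: cell (4,2)='T' (+4 fires, +1 burnt)
Step 2: cell (4,2)='T' (+6 fires, +4 burnt)
Step 3: cell (4,2)='F' (+7 fires, +6 burnt)
  -> target ignites at step 3
Step 4: cell (4,2)='.' (+6 fires, +7 burnt)
Step 5: cell (4,2)='.' (+5 fires, +6 burnt)
Step 6: cell (4,2)='.' (+3 fires, +5 burnt)
Step 7: cell (4,2)='.' (+1 fires, +3 burnt)
Step 8: cell (4,2)='.' (+0 fires, +1 burnt)
  fire out at step 8

3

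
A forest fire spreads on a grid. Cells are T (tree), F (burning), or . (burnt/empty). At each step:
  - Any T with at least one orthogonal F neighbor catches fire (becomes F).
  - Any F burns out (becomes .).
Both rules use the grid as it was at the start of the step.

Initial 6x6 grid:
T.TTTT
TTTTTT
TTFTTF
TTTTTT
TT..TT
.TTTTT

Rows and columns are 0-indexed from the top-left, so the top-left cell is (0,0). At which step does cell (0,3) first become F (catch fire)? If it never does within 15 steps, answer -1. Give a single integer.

Step 1: cell (0,3)='T' (+7 fires, +2 burnt)
Step 2: cell (0,3)='T' (+10 fires, +7 burnt)
Step 3: cell (0,3)='F' (+7 fires, +10 burnt)
  -> target ignites at step 3
Step 4: cell (0,3)='.' (+4 fires, +7 burnt)
Step 5: cell (0,3)='.' (+2 fires, +4 burnt)
Step 6: cell (0,3)='.' (+0 fires, +2 burnt)
  fire out at step 6

3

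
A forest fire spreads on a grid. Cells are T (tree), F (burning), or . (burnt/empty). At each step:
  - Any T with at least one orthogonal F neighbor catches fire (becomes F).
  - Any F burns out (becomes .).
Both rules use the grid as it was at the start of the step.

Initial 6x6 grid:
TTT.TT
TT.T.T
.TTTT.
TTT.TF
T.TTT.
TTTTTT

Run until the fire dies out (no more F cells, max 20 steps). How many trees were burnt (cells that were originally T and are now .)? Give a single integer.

Answer: 24

Derivation:
Step 1: +1 fires, +1 burnt (F count now 1)
Step 2: +2 fires, +1 burnt (F count now 2)
Step 3: +3 fires, +2 burnt (F count now 3)
Step 4: +5 fires, +3 burnt (F count now 5)
Step 5: +3 fires, +5 burnt (F count now 3)
Step 6: +3 fires, +3 burnt (F count now 3)
Step 7: +4 fires, +3 burnt (F count now 4)
Step 8: +3 fires, +4 burnt (F count now 3)
Step 9: +0 fires, +3 burnt (F count now 0)
Fire out after step 9
Initially T: 27, now '.': 33
Total burnt (originally-T cells now '.'): 24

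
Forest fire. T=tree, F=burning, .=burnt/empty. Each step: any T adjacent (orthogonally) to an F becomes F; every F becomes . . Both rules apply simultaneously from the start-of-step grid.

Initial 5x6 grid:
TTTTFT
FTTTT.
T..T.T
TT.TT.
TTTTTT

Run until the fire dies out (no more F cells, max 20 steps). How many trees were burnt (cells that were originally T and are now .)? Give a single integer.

Answer: 21

Derivation:
Step 1: +6 fires, +2 burnt (F count now 6)
Step 2: +5 fires, +6 burnt (F count now 5)
Step 3: +3 fires, +5 burnt (F count now 3)
Step 4: +2 fires, +3 burnt (F count now 2)
Step 5: +3 fires, +2 burnt (F count now 3)
Step 6: +1 fires, +3 burnt (F count now 1)
Step 7: +1 fires, +1 burnt (F count now 1)
Step 8: +0 fires, +1 burnt (F count now 0)
Fire out after step 8
Initially T: 22, now '.': 29
Total burnt (originally-T cells now '.'): 21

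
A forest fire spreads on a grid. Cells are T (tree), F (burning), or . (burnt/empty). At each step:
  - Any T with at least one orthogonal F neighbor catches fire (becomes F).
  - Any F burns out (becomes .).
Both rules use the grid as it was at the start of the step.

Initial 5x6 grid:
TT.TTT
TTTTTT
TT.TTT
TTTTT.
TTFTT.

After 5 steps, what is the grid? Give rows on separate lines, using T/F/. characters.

Step 1: 3 trees catch fire, 1 burn out
  TT.TTT
  TTTTTT
  TT.TTT
  TTFTT.
  TF.FT.
Step 2: 4 trees catch fire, 3 burn out
  TT.TTT
  TTTTTT
  TT.TTT
  TF.FT.
  F...F.
Step 3: 4 trees catch fire, 4 burn out
  TT.TTT
  TTTTTT
  TF.FTT
  F...F.
  ......
Step 4: 4 trees catch fire, 4 burn out
  TT.TTT
  TFTFTT
  F...FT
  ......
  ......
Step 5: 6 trees catch fire, 4 burn out
  TF.FTT
  F.F.FT
  .....F
  ......
  ......

TF.FTT
F.F.FT
.....F
......
......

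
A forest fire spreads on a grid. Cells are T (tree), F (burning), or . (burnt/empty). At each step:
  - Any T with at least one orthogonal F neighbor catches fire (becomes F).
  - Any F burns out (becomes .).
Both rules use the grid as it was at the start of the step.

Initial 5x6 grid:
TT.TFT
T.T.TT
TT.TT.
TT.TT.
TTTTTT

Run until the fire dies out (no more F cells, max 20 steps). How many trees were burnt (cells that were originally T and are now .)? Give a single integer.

Step 1: +3 fires, +1 burnt (F count now 3)
Step 2: +2 fires, +3 burnt (F count now 2)
Step 3: +2 fires, +2 burnt (F count now 2)
Step 4: +2 fires, +2 burnt (F count now 2)
Step 5: +2 fires, +2 burnt (F count now 2)
Step 6: +1 fires, +2 burnt (F count now 1)
Step 7: +1 fires, +1 burnt (F count now 1)
Step 8: +2 fires, +1 burnt (F count now 2)
Step 9: +2 fires, +2 burnt (F count now 2)
Step 10: +1 fires, +2 burnt (F count now 1)
Step 11: +1 fires, +1 burnt (F count now 1)
Step 12: +1 fires, +1 burnt (F count now 1)
Step 13: +1 fires, +1 burnt (F count now 1)
Step 14: +0 fires, +1 burnt (F count now 0)
Fire out after step 14
Initially T: 22, now '.': 29
Total burnt (originally-T cells now '.'): 21

Answer: 21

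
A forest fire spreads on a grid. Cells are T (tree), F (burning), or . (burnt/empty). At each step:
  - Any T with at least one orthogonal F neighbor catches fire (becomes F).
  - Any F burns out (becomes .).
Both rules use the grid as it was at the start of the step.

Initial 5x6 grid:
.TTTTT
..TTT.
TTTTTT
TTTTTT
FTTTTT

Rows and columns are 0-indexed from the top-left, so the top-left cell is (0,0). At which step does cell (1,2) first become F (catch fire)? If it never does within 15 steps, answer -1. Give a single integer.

Step 1: cell (1,2)='T' (+2 fires, +1 burnt)
Step 2: cell (1,2)='T' (+3 fires, +2 burnt)
Step 3: cell (1,2)='T' (+3 fires, +3 burnt)
Step 4: cell (1,2)='T' (+3 fires, +3 burnt)
Step 5: cell (1,2)='F' (+4 fires, +3 burnt)
  -> target ignites at step 5
Step 6: cell (1,2)='.' (+4 fires, +4 burnt)
Step 7: cell (1,2)='.' (+4 fires, +4 burnt)
Step 8: cell (1,2)='.' (+1 fires, +4 burnt)
Step 9: cell (1,2)='.' (+1 fires, +1 burnt)
Step 10: cell (1,2)='.' (+0 fires, +1 burnt)
  fire out at step 10

5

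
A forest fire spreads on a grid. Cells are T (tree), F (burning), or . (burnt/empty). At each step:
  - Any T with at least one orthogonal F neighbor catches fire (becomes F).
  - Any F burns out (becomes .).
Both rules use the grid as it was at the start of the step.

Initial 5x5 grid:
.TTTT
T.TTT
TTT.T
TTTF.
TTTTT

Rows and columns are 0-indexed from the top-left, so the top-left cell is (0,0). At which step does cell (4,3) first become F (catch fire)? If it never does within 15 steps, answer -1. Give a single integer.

Step 1: cell (4,3)='F' (+2 fires, +1 burnt)
  -> target ignites at step 1
Step 2: cell (4,3)='.' (+4 fires, +2 burnt)
Step 3: cell (4,3)='.' (+4 fires, +4 burnt)
Step 4: cell (4,3)='.' (+4 fires, +4 burnt)
Step 5: cell (4,3)='.' (+4 fires, +4 burnt)
Step 6: cell (4,3)='.' (+2 fires, +4 burnt)
Step 7: cell (4,3)='.' (+0 fires, +2 burnt)
  fire out at step 7

1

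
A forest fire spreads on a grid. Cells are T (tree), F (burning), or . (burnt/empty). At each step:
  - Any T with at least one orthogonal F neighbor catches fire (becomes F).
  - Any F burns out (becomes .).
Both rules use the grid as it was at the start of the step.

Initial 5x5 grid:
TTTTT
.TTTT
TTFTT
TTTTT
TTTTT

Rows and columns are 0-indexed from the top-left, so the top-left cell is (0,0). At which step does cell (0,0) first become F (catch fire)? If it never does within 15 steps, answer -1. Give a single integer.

Step 1: cell (0,0)='T' (+4 fires, +1 burnt)
Step 2: cell (0,0)='T' (+8 fires, +4 burnt)
Step 3: cell (0,0)='T' (+7 fires, +8 burnt)
Step 4: cell (0,0)='F' (+4 fires, +7 burnt)
  -> target ignites at step 4
Step 5: cell (0,0)='.' (+0 fires, +4 burnt)
  fire out at step 5

4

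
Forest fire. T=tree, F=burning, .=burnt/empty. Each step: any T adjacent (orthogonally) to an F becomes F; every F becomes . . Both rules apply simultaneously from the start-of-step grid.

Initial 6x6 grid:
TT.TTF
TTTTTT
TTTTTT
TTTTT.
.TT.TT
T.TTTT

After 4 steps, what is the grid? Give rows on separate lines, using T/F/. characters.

Step 1: 2 trees catch fire, 1 burn out
  TT.TF.
  TTTTTF
  TTTTTT
  TTTTT.
  .TT.TT
  T.TTTT
Step 2: 3 trees catch fire, 2 burn out
  TT.F..
  TTTTF.
  TTTTTF
  TTTTT.
  .TT.TT
  T.TTTT
Step 3: 2 trees catch fire, 3 burn out
  TT....
  TTTF..
  TTTTF.
  TTTTT.
  .TT.TT
  T.TTTT
Step 4: 3 trees catch fire, 2 burn out
  TT....
  TTF...
  TTTF..
  TTTTF.
  .TT.TT
  T.TTTT

TT....
TTF...
TTTF..
TTTTF.
.TT.TT
T.TTTT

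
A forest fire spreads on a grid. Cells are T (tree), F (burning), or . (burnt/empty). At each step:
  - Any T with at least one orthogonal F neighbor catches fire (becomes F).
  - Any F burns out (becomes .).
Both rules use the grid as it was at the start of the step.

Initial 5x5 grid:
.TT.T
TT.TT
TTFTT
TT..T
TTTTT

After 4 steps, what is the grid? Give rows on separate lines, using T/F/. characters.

Step 1: 2 trees catch fire, 1 burn out
  .TT.T
  TT.TT
  TF.FT
  TT..T
  TTTTT
Step 2: 5 trees catch fire, 2 burn out
  .TT.T
  TF.FT
  F...F
  TF..T
  TTTTT
Step 3: 6 trees catch fire, 5 burn out
  .FT.T
  F...F
  .....
  F...F
  TFTTT
Step 4: 5 trees catch fire, 6 burn out
  ..F.F
  .....
  .....
  .....
  F.FTF

..F.F
.....
.....
.....
F.FTF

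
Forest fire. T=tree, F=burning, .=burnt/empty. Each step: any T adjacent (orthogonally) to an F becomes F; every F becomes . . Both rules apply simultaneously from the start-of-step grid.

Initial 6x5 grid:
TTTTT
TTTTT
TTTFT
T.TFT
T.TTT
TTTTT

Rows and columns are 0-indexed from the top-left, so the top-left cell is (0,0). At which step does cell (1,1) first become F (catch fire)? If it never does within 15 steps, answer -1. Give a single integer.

Step 1: cell (1,1)='T' (+6 fires, +2 burnt)
Step 2: cell (1,1)='T' (+7 fires, +6 burnt)
Step 3: cell (1,1)='F' (+6 fires, +7 burnt)
  -> target ignites at step 3
Step 4: cell (1,1)='.' (+4 fires, +6 burnt)
Step 5: cell (1,1)='.' (+3 fires, +4 burnt)
Step 6: cell (1,1)='.' (+0 fires, +3 burnt)
  fire out at step 6

3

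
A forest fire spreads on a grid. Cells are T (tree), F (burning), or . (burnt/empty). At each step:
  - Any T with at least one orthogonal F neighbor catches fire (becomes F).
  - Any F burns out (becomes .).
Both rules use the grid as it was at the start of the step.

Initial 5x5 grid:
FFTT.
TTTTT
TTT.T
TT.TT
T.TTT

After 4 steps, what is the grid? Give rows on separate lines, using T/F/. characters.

Step 1: 3 trees catch fire, 2 burn out
  ..FT.
  FFTTT
  TTT.T
  TT.TT
  T.TTT
Step 2: 4 trees catch fire, 3 burn out
  ...F.
  ..FTT
  FFT.T
  TT.TT
  T.TTT
Step 3: 4 trees catch fire, 4 burn out
  .....
  ...FT
  ..F.T
  FF.TT
  T.TTT
Step 4: 2 trees catch fire, 4 burn out
  .....
  ....F
  ....T
  ...TT
  F.TTT

.....
....F
....T
...TT
F.TTT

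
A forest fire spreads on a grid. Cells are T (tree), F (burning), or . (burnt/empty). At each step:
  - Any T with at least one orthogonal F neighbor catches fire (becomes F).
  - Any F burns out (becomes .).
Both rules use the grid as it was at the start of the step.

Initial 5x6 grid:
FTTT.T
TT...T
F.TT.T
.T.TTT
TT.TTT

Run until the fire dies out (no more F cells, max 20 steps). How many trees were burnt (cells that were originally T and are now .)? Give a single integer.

Step 1: +2 fires, +2 burnt (F count now 2)
Step 2: +2 fires, +2 burnt (F count now 2)
Step 3: +1 fires, +2 burnt (F count now 1)
Step 4: +0 fires, +1 burnt (F count now 0)
Fire out after step 4
Initially T: 19, now '.': 16
Total burnt (originally-T cells now '.'): 5

Answer: 5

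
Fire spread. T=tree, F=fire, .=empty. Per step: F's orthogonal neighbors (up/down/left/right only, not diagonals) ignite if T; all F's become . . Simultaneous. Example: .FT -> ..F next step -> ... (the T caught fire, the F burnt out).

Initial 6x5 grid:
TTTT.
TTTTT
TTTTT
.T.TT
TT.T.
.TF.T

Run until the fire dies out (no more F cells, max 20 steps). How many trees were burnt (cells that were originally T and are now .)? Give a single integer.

Answer: 21

Derivation:
Step 1: +1 fires, +1 burnt (F count now 1)
Step 2: +1 fires, +1 burnt (F count now 1)
Step 3: +2 fires, +1 burnt (F count now 2)
Step 4: +1 fires, +2 burnt (F count now 1)
Step 5: +3 fires, +1 burnt (F count now 3)
Step 6: +4 fires, +3 burnt (F count now 4)
Step 7: +5 fires, +4 burnt (F count now 5)
Step 8: +4 fires, +5 burnt (F count now 4)
Step 9: +0 fires, +4 burnt (F count now 0)
Fire out after step 9
Initially T: 22, now '.': 29
Total burnt (originally-T cells now '.'): 21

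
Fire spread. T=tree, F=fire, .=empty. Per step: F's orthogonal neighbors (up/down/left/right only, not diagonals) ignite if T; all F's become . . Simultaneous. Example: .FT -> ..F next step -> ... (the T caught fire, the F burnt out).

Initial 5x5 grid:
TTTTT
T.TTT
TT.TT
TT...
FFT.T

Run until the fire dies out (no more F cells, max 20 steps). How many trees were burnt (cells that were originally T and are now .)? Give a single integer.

Answer: 16

Derivation:
Step 1: +3 fires, +2 burnt (F count now 3)
Step 2: +2 fires, +3 burnt (F count now 2)
Step 3: +1 fires, +2 burnt (F count now 1)
Step 4: +1 fires, +1 burnt (F count now 1)
Step 5: +1 fires, +1 burnt (F count now 1)
Step 6: +1 fires, +1 burnt (F count now 1)
Step 7: +2 fires, +1 burnt (F count now 2)
Step 8: +2 fires, +2 burnt (F count now 2)
Step 9: +2 fires, +2 burnt (F count now 2)
Step 10: +1 fires, +2 burnt (F count now 1)
Step 11: +0 fires, +1 burnt (F count now 0)
Fire out after step 11
Initially T: 17, now '.': 24
Total burnt (originally-T cells now '.'): 16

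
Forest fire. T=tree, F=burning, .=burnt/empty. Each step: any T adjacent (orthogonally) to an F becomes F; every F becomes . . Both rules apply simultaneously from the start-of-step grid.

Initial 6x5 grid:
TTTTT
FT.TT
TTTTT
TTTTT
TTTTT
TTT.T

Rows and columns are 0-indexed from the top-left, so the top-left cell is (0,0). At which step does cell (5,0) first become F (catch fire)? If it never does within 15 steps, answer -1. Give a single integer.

Step 1: cell (5,0)='T' (+3 fires, +1 burnt)
Step 2: cell (5,0)='T' (+3 fires, +3 burnt)
Step 3: cell (5,0)='T' (+4 fires, +3 burnt)
Step 4: cell (5,0)='F' (+5 fires, +4 burnt)
  -> target ignites at step 4
Step 5: cell (5,0)='.' (+6 fires, +5 burnt)
Step 6: cell (5,0)='.' (+4 fires, +6 burnt)
Step 7: cell (5,0)='.' (+1 fires, +4 burnt)
Step 8: cell (5,0)='.' (+1 fires, +1 burnt)
Step 9: cell (5,0)='.' (+0 fires, +1 burnt)
  fire out at step 9

4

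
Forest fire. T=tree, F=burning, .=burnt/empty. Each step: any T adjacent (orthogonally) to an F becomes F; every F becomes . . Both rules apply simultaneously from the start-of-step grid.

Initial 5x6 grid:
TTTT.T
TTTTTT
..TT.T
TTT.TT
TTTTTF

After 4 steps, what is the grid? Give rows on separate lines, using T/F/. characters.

Step 1: 2 trees catch fire, 1 burn out
  TTTT.T
  TTTTTT
  ..TT.T
  TTT.TF
  TTTTF.
Step 2: 3 trees catch fire, 2 burn out
  TTTT.T
  TTTTTT
  ..TT.F
  TTT.F.
  TTTF..
Step 3: 2 trees catch fire, 3 burn out
  TTTT.T
  TTTTTF
  ..TT..
  TTT...
  TTF...
Step 4: 4 trees catch fire, 2 burn out
  TTTT.F
  TTTTF.
  ..TT..
  TTF...
  TF....

TTTT.F
TTTTF.
..TT..
TTF...
TF....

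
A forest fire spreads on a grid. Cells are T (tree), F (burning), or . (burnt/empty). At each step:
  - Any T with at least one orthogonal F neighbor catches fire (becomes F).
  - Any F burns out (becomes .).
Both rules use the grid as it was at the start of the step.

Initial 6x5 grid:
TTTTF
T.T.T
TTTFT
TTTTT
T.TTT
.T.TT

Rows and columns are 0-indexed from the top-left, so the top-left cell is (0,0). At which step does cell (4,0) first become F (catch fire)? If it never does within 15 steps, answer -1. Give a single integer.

Step 1: cell (4,0)='T' (+5 fires, +2 burnt)
Step 2: cell (4,0)='T' (+6 fires, +5 burnt)
Step 3: cell (4,0)='T' (+6 fires, +6 burnt)
Step 4: cell (4,0)='T' (+4 fires, +6 burnt)
Step 5: cell (4,0)='F' (+1 fires, +4 burnt)
  -> target ignites at step 5
Step 6: cell (4,0)='.' (+0 fires, +1 burnt)
  fire out at step 6

5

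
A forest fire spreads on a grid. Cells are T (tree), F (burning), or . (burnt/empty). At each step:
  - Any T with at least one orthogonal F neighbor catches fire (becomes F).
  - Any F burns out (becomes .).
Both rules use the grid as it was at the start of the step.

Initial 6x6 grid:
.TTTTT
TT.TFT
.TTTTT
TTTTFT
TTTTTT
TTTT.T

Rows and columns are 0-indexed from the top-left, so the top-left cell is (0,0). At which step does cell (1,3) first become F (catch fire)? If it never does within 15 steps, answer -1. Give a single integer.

Step 1: cell (1,3)='F' (+7 fires, +2 burnt)
  -> target ignites at step 1
Step 2: cell (1,3)='.' (+7 fires, +7 burnt)
Step 3: cell (1,3)='.' (+6 fires, +7 burnt)
Step 4: cell (1,3)='.' (+5 fires, +6 burnt)
Step 5: cell (1,3)='.' (+3 fires, +5 burnt)
Step 6: cell (1,3)='.' (+2 fires, +3 burnt)
Step 7: cell (1,3)='.' (+0 fires, +2 burnt)
  fire out at step 7

1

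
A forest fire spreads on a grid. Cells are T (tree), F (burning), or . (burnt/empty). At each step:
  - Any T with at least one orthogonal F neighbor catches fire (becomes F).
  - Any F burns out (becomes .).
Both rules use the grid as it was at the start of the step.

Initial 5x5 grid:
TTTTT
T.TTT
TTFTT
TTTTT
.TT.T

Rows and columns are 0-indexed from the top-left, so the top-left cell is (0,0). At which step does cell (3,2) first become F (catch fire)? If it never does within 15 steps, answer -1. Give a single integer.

Step 1: cell (3,2)='F' (+4 fires, +1 burnt)
  -> target ignites at step 1
Step 2: cell (3,2)='.' (+7 fires, +4 burnt)
Step 3: cell (3,2)='.' (+7 fires, +7 burnt)
Step 4: cell (3,2)='.' (+3 fires, +7 burnt)
Step 5: cell (3,2)='.' (+0 fires, +3 burnt)
  fire out at step 5

1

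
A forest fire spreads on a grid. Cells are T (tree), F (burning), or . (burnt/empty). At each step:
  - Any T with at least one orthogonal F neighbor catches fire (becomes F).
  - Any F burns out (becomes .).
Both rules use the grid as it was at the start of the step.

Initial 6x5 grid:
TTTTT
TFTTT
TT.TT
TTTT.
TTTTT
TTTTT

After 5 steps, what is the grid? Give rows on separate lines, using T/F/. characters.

Step 1: 4 trees catch fire, 1 burn out
  TFTTT
  F.FTT
  TF.TT
  TTTT.
  TTTTT
  TTTTT
Step 2: 5 trees catch fire, 4 burn out
  F.FTT
  ...FT
  F..TT
  TFTT.
  TTTTT
  TTTTT
Step 3: 6 trees catch fire, 5 burn out
  ...FT
  ....F
  ...FT
  F.FT.
  TFTTT
  TTTTT
Step 4: 6 trees catch fire, 6 burn out
  ....F
  .....
  ....F
  ...F.
  F.FTT
  TFTTT
Step 5: 3 trees catch fire, 6 burn out
  .....
  .....
  .....
  .....
  ...FT
  F.FTT

.....
.....
.....
.....
...FT
F.FTT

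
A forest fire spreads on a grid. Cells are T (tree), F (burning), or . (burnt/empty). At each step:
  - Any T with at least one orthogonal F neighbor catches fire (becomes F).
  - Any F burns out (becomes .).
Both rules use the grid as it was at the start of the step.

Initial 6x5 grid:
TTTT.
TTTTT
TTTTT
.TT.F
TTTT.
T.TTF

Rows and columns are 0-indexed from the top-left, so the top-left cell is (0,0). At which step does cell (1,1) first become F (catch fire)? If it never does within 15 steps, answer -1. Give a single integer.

Step 1: cell (1,1)='T' (+2 fires, +2 burnt)
Step 2: cell (1,1)='T' (+4 fires, +2 burnt)
Step 3: cell (1,1)='T' (+3 fires, +4 burnt)
Step 4: cell (1,1)='T' (+5 fires, +3 burnt)
Step 5: cell (1,1)='F' (+5 fires, +5 burnt)
  -> target ignites at step 5
Step 6: cell (1,1)='.' (+3 fires, +5 burnt)
Step 7: cell (1,1)='.' (+1 fires, +3 burnt)
Step 8: cell (1,1)='.' (+0 fires, +1 burnt)
  fire out at step 8

5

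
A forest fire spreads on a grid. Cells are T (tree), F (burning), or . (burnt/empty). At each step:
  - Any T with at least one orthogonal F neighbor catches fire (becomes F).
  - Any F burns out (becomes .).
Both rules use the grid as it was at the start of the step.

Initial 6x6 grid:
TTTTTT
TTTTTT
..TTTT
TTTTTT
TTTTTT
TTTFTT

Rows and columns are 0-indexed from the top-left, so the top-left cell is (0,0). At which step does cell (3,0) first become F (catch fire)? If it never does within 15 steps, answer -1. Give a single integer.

Step 1: cell (3,0)='T' (+3 fires, +1 burnt)
Step 2: cell (3,0)='T' (+5 fires, +3 burnt)
Step 3: cell (3,0)='T' (+6 fires, +5 burnt)
Step 4: cell (3,0)='T' (+6 fires, +6 burnt)
Step 5: cell (3,0)='F' (+5 fires, +6 burnt)
  -> target ignites at step 5
Step 6: cell (3,0)='.' (+4 fires, +5 burnt)
Step 7: cell (3,0)='.' (+3 fires, +4 burnt)
Step 8: cell (3,0)='.' (+1 fires, +3 burnt)
Step 9: cell (3,0)='.' (+0 fires, +1 burnt)
  fire out at step 9

5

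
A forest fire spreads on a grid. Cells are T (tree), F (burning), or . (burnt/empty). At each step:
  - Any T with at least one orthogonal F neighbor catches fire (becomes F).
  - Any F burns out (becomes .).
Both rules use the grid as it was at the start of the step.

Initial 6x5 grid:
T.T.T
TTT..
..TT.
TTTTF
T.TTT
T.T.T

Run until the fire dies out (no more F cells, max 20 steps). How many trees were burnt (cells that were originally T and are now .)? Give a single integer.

Answer: 18

Derivation:
Step 1: +2 fires, +1 burnt (F count now 2)
Step 2: +4 fires, +2 burnt (F count now 4)
Step 3: +3 fires, +4 burnt (F count now 3)
Step 4: +3 fires, +3 burnt (F count now 3)
Step 5: +3 fires, +3 burnt (F count now 3)
Step 6: +2 fires, +3 burnt (F count now 2)
Step 7: +1 fires, +2 burnt (F count now 1)
Step 8: +0 fires, +1 burnt (F count now 0)
Fire out after step 8
Initially T: 19, now '.': 29
Total burnt (originally-T cells now '.'): 18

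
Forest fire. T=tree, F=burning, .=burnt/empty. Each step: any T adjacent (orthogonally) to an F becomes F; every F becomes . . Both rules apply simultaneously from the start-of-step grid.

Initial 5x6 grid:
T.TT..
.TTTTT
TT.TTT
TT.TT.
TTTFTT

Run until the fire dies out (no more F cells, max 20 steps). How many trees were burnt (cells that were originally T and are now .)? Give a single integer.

Answer: 21

Derivation:
Step 1: +3 fires, +1 burnt (F count now 3)
Step 2: +4 fires, +3 burnt (F count now 4)
Step 3: +4 fires, +4 burnt (F count now 4)
Step 4: +6 fires, +4 burnt (F count now 6)
Step 5: +4 fires, +6 burnt (F count now 4)
Step 6: +0 fires, +4 burnt (F count now 0)
Fire out after step 6
Initially T: 22, now '.': 29
Total burnt (originally-T cells now '.'): 21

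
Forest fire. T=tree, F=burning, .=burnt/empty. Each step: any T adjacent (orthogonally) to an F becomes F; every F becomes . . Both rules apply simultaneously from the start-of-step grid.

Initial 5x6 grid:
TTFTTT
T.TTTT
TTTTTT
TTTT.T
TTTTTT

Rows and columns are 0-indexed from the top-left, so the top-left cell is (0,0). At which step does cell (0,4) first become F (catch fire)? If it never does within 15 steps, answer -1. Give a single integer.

Step 1: cell (0,4)='T' (+3 fires, +1 burnt)
Step 2: cell (0,4)='F' (+4 fires, +3 burnt)
  -> target ignites at step 2
Step 3: cell (0,4)='.' (+6 fires, +4 burnt)
Step 4: cell (0,4)='.' (+6 fires, +6 burnt)
Step 5: cell (0,4)='.' (+4 fires, +6 burnt)
Step 6: cell (0,4)='.' (+3 fires, +4 burnt)
Step 7: cell (0,4)='.' (+1 fires, +3 burnt)
Step 8: cell (0,4)='.' (+0 fires, +1 burnt)
  fire out at step 8

2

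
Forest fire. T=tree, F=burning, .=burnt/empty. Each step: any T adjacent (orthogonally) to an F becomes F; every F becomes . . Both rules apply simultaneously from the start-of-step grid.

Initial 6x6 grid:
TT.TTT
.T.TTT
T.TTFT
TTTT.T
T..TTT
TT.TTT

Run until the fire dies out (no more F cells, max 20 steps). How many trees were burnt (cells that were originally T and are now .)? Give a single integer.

Step 1: +3 fires, +1 burnt (F count now 3)
Step 2: +6 fires, +3 burnt (F count now 6)
Step 3: +5 fires, +6 burnt (F count now 5)
Step 4: +4 fires, +5 burnt (F count now 4)
Step 5: +2 fires, +4 burnt (F count now 2)
Step 6: +2 fires, +2 burnt (F count now 2)
Step 7: +1 fires, +2 burnt (F count now 1)
Step 8: +1 fires, +1 burnt (F count now 1)
Step 9: +0 fires, +1 burnt (F count now 0)
Fire out after step 9
Initially T: 27, now '.': 33
Total burnt (originally-T cells now '.'): 24

Answer: 24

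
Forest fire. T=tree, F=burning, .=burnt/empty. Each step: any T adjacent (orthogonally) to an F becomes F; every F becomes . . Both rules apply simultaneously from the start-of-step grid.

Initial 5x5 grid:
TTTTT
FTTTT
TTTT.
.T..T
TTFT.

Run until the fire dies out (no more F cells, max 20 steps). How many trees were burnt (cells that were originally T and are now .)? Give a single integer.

Step 1: +5 fires, +2 burnt (F count now 5)
Step 2: +5 fires, +5 burnt (F count now 5)
Step 3: +3 fires, +5 burnt (F count now 3)
Step 4: +3 fires, +3 burnt (F count now 3)
Step 5: +1 fires, +3 burnt (F count now 1)
Step 6: +0 fires, +1 burnt (F count now 0)
Fire out after step 6
Initially T: 18, now '.': 24
Total burnt (originally-T cells now '.'): 17

Answer: 17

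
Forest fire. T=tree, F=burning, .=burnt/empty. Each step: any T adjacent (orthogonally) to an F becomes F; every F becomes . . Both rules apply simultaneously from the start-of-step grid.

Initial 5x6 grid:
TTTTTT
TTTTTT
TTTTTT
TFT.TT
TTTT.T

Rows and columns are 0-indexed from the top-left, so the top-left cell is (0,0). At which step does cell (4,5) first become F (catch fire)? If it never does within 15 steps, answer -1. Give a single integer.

Step 1: cell (4,5)='T' (+4 fires, +1 burnt)
Step 2: cell (4,5)='T' (+5 fires, +4 burnt)
Step 3: cell (4,5)='T' (+5 fires, +5 burnt)
Step 4: cell (4,5)='T' (+4 fires, +5 burnt)
Step 5: cell (4,5)='T' (+4 fires, +4 burnt)
Step 6: cell (4,5)='T' (+3 fires, +4 burnt)
Step 7: cell (4,5)='F' (+2 fires, +3 burnt)
  -> target ignites at step 7
Step 8: cell (4,5)='.' (+0 fires, +2 burnt)
  fire out at step 8

7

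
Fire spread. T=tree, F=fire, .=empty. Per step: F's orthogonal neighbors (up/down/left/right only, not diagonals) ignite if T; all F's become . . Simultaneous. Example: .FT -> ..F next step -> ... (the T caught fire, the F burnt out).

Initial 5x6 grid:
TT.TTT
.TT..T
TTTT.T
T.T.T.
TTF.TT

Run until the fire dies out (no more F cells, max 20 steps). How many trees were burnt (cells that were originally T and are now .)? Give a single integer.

Step 1: +2 fires, +1 burnt (F count now 2)
Step 2: +2 fires, +2 burnt (F count now 2)
Step 3: +4 fires, +2 burnt (F count now 4)
Step 4: +2 fires, +4 burnt (F count now 2)
Step 5: +1 fires, +2 burnt (F count now 1)
Step 6: +1 fires, +1 burnt (F count now 1)
Step 7: +0 fires, +1 burnt (F count now 0)
Fire out after step 7
Initially T: 20, now '.': 22
Total burnt (originally-T cells now '.'): 12

Answer: 12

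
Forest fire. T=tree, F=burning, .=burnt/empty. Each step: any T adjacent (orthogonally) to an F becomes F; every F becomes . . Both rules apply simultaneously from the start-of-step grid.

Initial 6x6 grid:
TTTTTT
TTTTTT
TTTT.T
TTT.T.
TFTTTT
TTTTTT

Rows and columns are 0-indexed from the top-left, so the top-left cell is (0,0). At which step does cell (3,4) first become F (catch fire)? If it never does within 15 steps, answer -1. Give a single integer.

Step 1: cell (3,4)='T' (+4 fires, +1 burnt)
Step 2: cell (3,4)='T' (+6 fires, +4 burnt)
Step 3: cell (3,4)='T' (+5 fires, +6 burnt)
Step 4: cell (3,4)='F' (+7 fires, +5 burnt)
  -> target ignites at step 4
Step 5: cell (3,4)='.' (+4 fires, +7 burnt)
Step 6: cell (3,4)='.' (+2 fires, +4 burnt)
Step 7: cell (3,4)='.' (+2 fires, +2 burnt)
Step 8: cell (3,4)='.' (+2 fires, +2 burnt)
Step 9: cell (3,4)='.' (+0 fires, +2 burnt)
  fire out at step 9

4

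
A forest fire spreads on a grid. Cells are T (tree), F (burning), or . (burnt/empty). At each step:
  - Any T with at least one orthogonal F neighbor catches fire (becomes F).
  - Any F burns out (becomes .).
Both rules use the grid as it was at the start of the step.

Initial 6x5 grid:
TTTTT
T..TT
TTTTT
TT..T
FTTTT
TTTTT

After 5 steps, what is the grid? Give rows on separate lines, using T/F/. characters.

Step 1: 3 trees catch fire, 1 burn out
  TTTTT
  T..TT
  TTTTT
  FT..T
  .FTTT
  FTTTT
Step 2: 4 trees catch fire, 3 burn out
  TTTTT
  T..TT
  FTTTT
  .F..T
  ..FTT
  .FTTT
Step 3: 4 trees catch fire, 4 burn out
  TTTTT
  F..TT
  .FTTT
  ....T
  ...FT
  ..FTT
Step 4: 4 trees catch fire, 4 burn out
  FTTTT
  ...TT
  ..FTT
  ....T
  ....F
  ...FT
Step 5: 4 trees catch fire, 4 burn out
  .FTTT
  ...TT
  ...FT
  ....F
  .....
  ....F

.FTTT
...TT
...FT
....F
.....
....F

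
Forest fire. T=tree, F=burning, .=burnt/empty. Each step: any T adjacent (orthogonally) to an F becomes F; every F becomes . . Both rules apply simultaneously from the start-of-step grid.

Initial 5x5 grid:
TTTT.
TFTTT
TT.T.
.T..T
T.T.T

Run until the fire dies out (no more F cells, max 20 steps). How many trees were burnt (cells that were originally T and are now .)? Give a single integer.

Step 1: +4 fires, +1 burnt (F count now 4)
Step 2: +5 fires, +4 burnt (F count now 5)
Step 3: +3 fires, +5 burnt (F count now 3)
Step 4: +0 fires, +3 burnt (F count now 0)
Fire out after step 4
Initially T: 16, now '.': 21
Total burnt (originally-T cells now '.'): 12

Answer: 12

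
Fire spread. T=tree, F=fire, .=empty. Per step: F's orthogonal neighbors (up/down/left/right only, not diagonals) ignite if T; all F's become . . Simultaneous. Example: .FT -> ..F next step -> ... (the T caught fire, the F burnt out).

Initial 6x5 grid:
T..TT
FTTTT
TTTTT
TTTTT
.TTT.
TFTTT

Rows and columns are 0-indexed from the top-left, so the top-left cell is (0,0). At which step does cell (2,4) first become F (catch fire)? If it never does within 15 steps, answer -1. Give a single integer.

Step 1: cell (2,4)='T' (+6 fires, +2 burnt)
Step 2: cell (2,4)='T' (+6 fires, +6 burnt)
Step 3: cell (2,4)='T' (+5 fires, +6 burnt)
Step 4: cell (2,4)='T' (+4 fires, +5 burnt)
Step 5: cell (2,4)='F' (+3 fires, +4 burnt)
  -> target ignites at step 5
Step 6: cell (2,4)='.' (+0 fires, +3 burnt)
  fire out at step 6

5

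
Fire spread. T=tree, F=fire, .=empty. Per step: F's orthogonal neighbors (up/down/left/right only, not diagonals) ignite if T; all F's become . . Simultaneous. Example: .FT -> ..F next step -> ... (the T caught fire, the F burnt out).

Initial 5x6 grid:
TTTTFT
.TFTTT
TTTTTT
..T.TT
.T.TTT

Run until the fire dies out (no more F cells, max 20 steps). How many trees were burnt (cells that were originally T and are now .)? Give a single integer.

Step 1: +7 fires, +2 burnt (F count now 7)
Step 2: +6 fires, +7 burnt (F count now 6)
Step 3: +4 fires, +6 burnt (F count now 4)
Step 4: +2 fires, +4 burnt (F count now 2)
Step 5: +2 fires, +2 burnt (F count now 2)
Step 6: +0 fires, +2 burnt (F count now 0)
Fire out after step 6
Initially T: 22, now '.': 29
Total burnt (originally-T cells now '.'): 21

Answer: 21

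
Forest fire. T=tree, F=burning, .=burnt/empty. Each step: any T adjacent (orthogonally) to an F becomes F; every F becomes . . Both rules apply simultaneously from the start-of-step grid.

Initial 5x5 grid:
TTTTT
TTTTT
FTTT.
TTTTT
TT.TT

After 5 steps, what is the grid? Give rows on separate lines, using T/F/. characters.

Step 1: 3 trees catch fire, 1 burn out
  TTTTT
  FTTTT
  .FTT.
  FTTTT
  TT.TT
Step 2: 5 trees catch fire, 3 burn out
  FTTTT
  .FTTT
  ..FT.
  .FTTT
  FT.TT
Step 3: 5 trees catch fire, 5 burn out
  .FTTT
  ..FTT
  ...F.
  ..FTT
  .F.TT
Step 4: 3 trees catch fire, 5 burn out
  ..FTT
  ...FT
  .....
  ...FT
  ...TT
Step 5: 4 trees catch fire, 3 burn out
  ...FT
  ....F
  .....
  ....F
  ...FT

...FT
....F
.....
....F
...FT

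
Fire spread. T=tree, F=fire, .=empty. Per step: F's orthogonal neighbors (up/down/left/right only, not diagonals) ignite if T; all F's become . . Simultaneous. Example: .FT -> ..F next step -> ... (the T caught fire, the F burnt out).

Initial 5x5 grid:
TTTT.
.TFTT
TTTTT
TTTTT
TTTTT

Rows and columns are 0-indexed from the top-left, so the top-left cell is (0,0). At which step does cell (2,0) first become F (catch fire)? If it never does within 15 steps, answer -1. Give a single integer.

Step 1: cell (2,0)='T' (+4 fires, +1 burnt)
Step 2: cell (2,0)='T' (+6 fires, +4 burnt)
Step 3: cell (2,0)='F' (+6 fires, +6 burnt)
  -> target ignites at step 3
Step 4: cell (2,0)='.' (+4 fires, +6 burnt)
Step 5: cell (2,0)='.' (+2 fires, +4 burnt)
Step 6: cell (2,0)='.' (+0 fires, +2 burnt)
  fire out at step 6

3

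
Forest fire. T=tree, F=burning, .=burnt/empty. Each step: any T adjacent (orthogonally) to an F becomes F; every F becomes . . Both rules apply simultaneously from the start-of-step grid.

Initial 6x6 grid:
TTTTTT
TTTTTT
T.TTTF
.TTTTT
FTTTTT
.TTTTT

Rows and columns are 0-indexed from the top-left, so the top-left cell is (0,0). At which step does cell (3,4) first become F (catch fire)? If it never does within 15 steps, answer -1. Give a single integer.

Step 1: cell (3,4)='T' (+4 fires, +2 burnt)
Step 2: cell (3,4)='F' (+8 fires, +4 burnt)
  -> target ignites at step 2
Step 3: cell (3,4)='.' (+9 fires, +8 burnt)
Step 4: cell (3,4)='.' (+4 fires, +9 burnt)
Step 5: cell (3,4)='.' (+2 fires, +4 burnt)
Step 6: cell (3,4)='.' (+2 fires, +2 burnt)
Step 7: cell (3,4)='.' (+2 fires, +2 burnt)
Step 8: cell (3,4)='.' (+0 fires, +2 burnt)
  fire out at step 8

2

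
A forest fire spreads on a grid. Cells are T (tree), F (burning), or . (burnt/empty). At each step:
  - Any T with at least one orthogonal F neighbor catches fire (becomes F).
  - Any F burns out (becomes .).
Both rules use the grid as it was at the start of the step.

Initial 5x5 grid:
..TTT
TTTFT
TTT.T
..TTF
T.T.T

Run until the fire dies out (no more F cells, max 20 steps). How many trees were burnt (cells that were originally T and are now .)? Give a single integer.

Answer: 15

Derivation:
Step 1: +6 fires, +2 burnt (F count now 6)
Step 2: +5 fires, +6 burnt (F count now 5)
Step 3: +3 fires, +5 burnt (F count now 3)
Step 4: +1 fires, +3 burnt (F count now 1)
Step 5: +0 fires, +1 burnt (F count now 0)
Fire out after step 5
Initially T: 16, now '.': 24
Total burnt (originally-T cells now '.'): 15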